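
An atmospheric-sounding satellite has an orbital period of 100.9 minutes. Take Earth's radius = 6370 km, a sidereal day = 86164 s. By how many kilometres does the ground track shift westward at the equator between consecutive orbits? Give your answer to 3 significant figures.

T = 100.9 min = 6054.0 s.
During one orbit Earth rotates (6054.0 / 86164) × 360° = 25.29°.
At the equator that is 25.29° × (2π·6370/360) km/° = 25.29 × 111.2 = 2812 km.

2810 km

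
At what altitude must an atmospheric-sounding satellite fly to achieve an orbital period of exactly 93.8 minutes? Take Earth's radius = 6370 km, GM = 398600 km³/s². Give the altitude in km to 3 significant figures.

T = 93.8 min = 5628.0 s.
From T = 2π√(a³/μ): a = (μ T²/4π²)^(1/3) = (398600 × 5628.0² / 4π²)^(1/3) = 6839 km.
Altitude h = a − R = 6839 − 6370 = 469 km.

469 km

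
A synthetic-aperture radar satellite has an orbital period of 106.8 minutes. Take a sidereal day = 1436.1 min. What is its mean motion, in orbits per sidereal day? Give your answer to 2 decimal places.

13.45

T = 106.8 min = 6408.0 s.
Orbits per sidereal day = 86166 / 6408.0 = 13.447.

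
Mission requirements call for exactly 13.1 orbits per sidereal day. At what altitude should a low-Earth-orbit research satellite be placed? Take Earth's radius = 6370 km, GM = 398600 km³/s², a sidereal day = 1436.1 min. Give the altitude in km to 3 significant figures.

1220 km

Required period T = 86166 / 13.1 = 6577.6 s.
From T = 2π√(a³/μ): a = (μ T²/4π²)^(1/3) = (398600 × 6577.6² / 4π²)^(1/3) = 7588 km.
Altitude h = a − R = 7588 − 6370 = 1218 km.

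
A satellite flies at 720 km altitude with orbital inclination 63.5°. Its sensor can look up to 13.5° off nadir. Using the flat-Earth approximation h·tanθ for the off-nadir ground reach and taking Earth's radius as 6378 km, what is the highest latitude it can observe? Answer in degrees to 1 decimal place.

For a prograde orbit the ground track reaches latitude ±i = ±63.5°.
Sensor half-swath on the ground ≈ 720·tan(13.5°) = 173 km = 1.55° of latitude.
Maximum observable latitude ≈ 63.5 + 1.55 = 65.1°.

65.1°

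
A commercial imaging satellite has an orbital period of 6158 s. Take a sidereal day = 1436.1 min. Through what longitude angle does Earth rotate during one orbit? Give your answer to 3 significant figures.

During one orbit Earth rotates (6158.0 / 86166) × 360° = 25.73°.

25.7°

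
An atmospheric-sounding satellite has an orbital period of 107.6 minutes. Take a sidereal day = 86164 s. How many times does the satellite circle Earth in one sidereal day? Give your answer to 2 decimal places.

13.35

T = 107.6 min = 6456.0 s.
Orbits per sidereal day = 86164 / 6456.0 = 13.346.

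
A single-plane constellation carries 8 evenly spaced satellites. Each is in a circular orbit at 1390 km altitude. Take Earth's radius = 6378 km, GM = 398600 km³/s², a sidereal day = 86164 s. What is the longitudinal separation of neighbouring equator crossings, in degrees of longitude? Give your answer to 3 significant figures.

3.56°

Semi-major axis a = 6378 + 1390 = 7768 km. Period T = 2π√(a³/μ) = 2π√(7768³/398600) = 6813.6 s = 113.56 min.
Single-satellite node shift = (6813.6/86164) × 360° = 28.47°.
With 8 satellites evenly phased, successive equator crossings are 28.47/8 = 3.558° apart.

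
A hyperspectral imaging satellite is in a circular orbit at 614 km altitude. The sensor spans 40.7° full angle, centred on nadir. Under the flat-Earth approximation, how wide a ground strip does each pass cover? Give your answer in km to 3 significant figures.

Half-angle = 40.7°/2 = 20.35°.
Swath width ≈ 2h·tan(θ/2) = 2 × 614 × tan(20.35°) = 455.5 km.

455 km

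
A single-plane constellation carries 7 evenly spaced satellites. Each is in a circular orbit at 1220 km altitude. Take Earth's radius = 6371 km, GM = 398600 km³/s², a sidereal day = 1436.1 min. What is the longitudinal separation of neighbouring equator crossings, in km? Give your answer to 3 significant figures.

437 km

Semi-major axis a = 6371 + 1220 = 7591 km. Period T = 2π√(a³/μ) = 2π√(7591³/398600) = 6582.0 s = 109.70 min.
Single-satellite node shift = (6582.0/86166) × 360° = 27.50°.
With 7 satellites evenly phased, successive equator crossings are 27.50/7 = 3.929° apart.
That is 3.929 × 111.2 = 437 km at the equator.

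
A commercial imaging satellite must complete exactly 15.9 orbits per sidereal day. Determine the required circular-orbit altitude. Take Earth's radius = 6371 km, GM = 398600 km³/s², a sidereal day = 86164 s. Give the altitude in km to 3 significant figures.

297 km

Required period T = 86164 / 15.9 = 5419.1 s.
From T = 2π√(a³/μ): a = (μ T²/4π²)^(1/3) = (398600 × 5419.1² / 4π²)^(1/3) = 6668 km.
Altitude h = a − R = 6668 − 6371 = 297 km.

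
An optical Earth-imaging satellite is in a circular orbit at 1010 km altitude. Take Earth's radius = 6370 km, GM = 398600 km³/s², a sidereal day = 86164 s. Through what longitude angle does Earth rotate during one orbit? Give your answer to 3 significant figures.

Semi-major axis a = 6370 + 1010 = 7380 km. Period T = 2π√(a³/μ) = 2π√(7380³/398600) = 6309.5 s = 105.16 min.
During one orbit Earth rotates (6309.5 / 86164) × 360° = 26.36°.

26.4°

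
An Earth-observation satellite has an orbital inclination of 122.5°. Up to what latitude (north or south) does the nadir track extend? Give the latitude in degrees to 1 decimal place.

Retrograde orbit: the ground track reaches ±(180° − i) = ±(180 − 122.5) = ±57.5°.

57.5°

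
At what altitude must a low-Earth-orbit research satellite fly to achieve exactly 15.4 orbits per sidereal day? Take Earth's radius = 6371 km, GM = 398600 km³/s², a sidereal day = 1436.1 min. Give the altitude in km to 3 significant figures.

441 km

Required period T = 86166 / 15.4 = 5595.2 s.
From T = 2π√(a³/μ): a = (μ T²/4π²)^(1/3) = (398600 × 5595.2² / 4π²)^(1/3) = 6812 km.
Altitude h = a − R = 6812 − 6371 = 441 km.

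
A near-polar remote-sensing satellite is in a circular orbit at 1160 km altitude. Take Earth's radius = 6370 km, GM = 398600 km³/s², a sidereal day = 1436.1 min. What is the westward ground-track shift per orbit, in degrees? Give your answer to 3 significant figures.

Semi-major axis a = 6370 + 1160 = 7530 km. Period T = 2π√(a³/μ) = 2π√(7530³/398600) = 6502.8 s = 108.38 min.
During one orbit Earth rotates (6502.8 / 86166) × 360° = 27.17°.

27.2°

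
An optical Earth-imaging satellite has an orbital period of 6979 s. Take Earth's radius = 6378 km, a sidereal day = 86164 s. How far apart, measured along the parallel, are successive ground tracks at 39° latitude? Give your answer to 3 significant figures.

Node shift per orbit = (6979.0/86164) × 360° = 29.16°.
Equatorial spacing = 29.16 × 111.3 km/° = 3246 km.
At 39° latitude, spacing = 3246 × cos(39°) = 2523 km.

2520 km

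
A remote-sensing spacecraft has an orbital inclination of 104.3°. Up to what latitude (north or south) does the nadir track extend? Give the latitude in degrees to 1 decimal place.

75.7°

Retrograde orbit: the ground track reaches ±(180° − i) = ±(180 − 104.3) = ±75.7°.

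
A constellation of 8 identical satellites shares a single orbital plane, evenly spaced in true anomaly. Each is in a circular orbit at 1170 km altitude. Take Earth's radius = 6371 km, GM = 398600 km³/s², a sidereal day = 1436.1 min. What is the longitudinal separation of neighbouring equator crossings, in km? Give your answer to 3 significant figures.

Semi-major axis a = 6371 + 1170 = 7541 km. Period T = 2π√(a³/μ) = 2π√(7541³/398600) = 6517.1 s = 108.62 min.
Single-satellite node shift = (6517.1/86166) × 360° = 27.23°.
With 8 satellites evenly phased, successive equator crossings are 27.23/8 = 3.404° apart.
That is 3.404 × 111.2 = 378 km at the equator.

378 km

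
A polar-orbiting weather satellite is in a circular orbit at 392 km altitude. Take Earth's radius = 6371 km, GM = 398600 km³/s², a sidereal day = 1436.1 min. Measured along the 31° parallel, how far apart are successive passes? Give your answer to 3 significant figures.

Semi-major axis a = 6371 + 392 = 6763 km. Period T = 2π√(a³/μ) = 2π√(6763³/398600) = 5535.0 s = 92.25 min.
Node shift per orbit = (5535.0/86166) × 360° = 23.13°.
Equatorial spacing = 23.13 × 111.2 km/° = 2571 km.
At 31° latitude, spacing = 2571 × cos(31°) = 2204 km.

2200 km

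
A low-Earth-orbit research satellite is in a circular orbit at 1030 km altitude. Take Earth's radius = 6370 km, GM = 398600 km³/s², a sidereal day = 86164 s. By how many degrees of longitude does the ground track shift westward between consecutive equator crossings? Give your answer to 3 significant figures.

26.5°

Semi-major axis a = 6370 + 1030 = 7400 km. Period T = 2π√(a³/μ) = 2π√(7400³/398600) = 6335.2 s = 105.59 min.
During one orbit Earth rotates (6335.2 / 86164) × 360° = 26.47°.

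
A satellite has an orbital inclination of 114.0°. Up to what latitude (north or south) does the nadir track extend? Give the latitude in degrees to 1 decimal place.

Retrograde orbit: the ground track reaches ±(180° − i) = ±(180 − 114.0) = ±66.0°.

66.0°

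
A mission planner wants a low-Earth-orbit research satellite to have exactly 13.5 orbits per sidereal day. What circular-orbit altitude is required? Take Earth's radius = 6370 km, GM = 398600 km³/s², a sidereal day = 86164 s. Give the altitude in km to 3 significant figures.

1070 km

Required period T = 86164 / 13.5 = 6382.5 s.
From T = 2π√(a³/μ): a = (μ T²/4π²)^(1/3) = (398600 × 6382.5² / 4π²)^(1/3) = 7437 km.
Altitude h = a − R = 7437 − 6370 = 1067 km.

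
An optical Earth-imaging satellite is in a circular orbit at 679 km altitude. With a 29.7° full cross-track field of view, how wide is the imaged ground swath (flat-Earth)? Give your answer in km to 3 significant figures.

360 km

Half-angle = 29.7°/2 = 14.85°.
Swath width ≈ 2h·tan(θ/2) = 2 × 679 × tan(14.85°) = 360.1 km.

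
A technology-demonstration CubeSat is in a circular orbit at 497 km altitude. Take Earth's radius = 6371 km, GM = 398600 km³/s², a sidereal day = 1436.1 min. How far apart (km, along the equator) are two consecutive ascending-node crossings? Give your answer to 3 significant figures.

2630 km

Semi-major axis a = 6371 + 497 = 6868 km. Period T = 2π√(a³/μ) = 2π√(6868³/398600) = 5664.4 s = 94.41 min.
During one orbit Earth rotates (5664.4 / 86166) × 360° = 23.67°.
At the equator that is 23.67° × (2π·6371/360) km/° = 23.67 × 111.2 = 2632 km.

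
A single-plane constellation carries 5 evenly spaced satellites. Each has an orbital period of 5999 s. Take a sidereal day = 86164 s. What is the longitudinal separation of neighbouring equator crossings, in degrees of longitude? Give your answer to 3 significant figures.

5.01°

Single-satellite node shift = (5999.0/86164) × 360° = 25.06°.
With 5 satellites evenly phased, successive equator crossings are 25.06/5 = 5.013° apart.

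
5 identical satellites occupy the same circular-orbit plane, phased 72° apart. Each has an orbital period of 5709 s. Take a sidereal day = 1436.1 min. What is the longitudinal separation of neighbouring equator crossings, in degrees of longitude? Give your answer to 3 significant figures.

Single-satellite node shift = (5709.0/86166) × 360° = 23.85°.
With 5 satellites evenly phased, successive equator crossings are 23.85/5 = 4.770° apart.

4.77°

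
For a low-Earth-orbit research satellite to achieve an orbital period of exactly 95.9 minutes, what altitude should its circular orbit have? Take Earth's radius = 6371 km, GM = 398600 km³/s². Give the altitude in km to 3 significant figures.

T = 95.9 min = 5754.0 s.
From T = 2π√(a³/μ): a = (μ T²/4π²)^(1/3) = (398600 × 5754.0² / 4π²)^(1/3) = 6940 km.
Altitude h = a − R = 6940 − 6371 = 569 km.

569 km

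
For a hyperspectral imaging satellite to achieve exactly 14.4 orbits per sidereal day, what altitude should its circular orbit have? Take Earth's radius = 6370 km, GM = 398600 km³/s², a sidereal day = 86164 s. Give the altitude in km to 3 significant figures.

Required period T = 86164 / 14.4 = 5983.6 s.
From T = 2π√(a³/μ): a = (μ T²/4π²)^(1/3) = (398600 × 5983.6² / 4π²)^(1/3) = 7124 km.
Altitude h = a − R = 7124 − 6370 = 754 km.

754 km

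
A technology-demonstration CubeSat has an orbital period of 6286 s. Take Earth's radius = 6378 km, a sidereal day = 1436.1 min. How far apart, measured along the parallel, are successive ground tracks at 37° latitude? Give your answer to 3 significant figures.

2330 km

Node shift per orbit = (6286.0/86166) × 360° = 26.26°.
Equatorial spacing = 26.26 × 111.3 km/° = 2923 km.
At 37° latitude, spacing = 2923 × cos(37°) = 2335 km.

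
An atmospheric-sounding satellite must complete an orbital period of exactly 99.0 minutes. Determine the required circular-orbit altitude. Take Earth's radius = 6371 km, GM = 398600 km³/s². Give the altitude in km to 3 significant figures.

T = 99.0 min = 5940.0 s.
From T = 2π√(a³/μ): a = (μ T²/4π²)^(1/3) = (398600 × 5940.0² / 4π²)^(1/3) = 7089 km.
Altitude h = a − R = 7089 − 6371 = 718 km.

718 km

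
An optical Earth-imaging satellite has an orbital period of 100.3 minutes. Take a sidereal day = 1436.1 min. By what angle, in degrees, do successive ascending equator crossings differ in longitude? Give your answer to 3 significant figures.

T = 100.3 min = 6018.0 s.
During one orbit Earth rotates (6018.0 / 86166) × 360° = 25.14°.

25.1°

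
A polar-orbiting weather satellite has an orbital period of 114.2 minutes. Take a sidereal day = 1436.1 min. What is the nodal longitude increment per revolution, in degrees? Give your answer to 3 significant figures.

28.6°

T = 114.2 min = 6852.0 s.
During one orbit Earth rotates (6852.0 / 86166) × 360° = 28.63°.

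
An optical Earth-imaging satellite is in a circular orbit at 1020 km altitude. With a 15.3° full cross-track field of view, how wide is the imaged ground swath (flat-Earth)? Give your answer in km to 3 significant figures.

274 km

Half-angle = 15.3°/2 = 7.65°.
Swath width ≈ 2h·tan(θ/2) = 2 × 1020 × tan(7.65°) = 274.0 km.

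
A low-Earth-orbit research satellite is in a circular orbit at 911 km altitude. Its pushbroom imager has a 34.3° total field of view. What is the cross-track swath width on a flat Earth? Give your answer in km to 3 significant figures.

Half-angle = 34.3°/2 = 17.15°.
Swath width ≈ 2h·tan(θ/2) = 2 × 911 × tan(17.15°) = 562.3 km.

562 km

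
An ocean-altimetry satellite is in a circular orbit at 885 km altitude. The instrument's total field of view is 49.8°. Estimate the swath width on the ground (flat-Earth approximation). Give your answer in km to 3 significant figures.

Half-angle = 49.8°/2 = 24.9°.
Swath width ≈ 2h·tan(θ/2) = 2 × 885 × tan(24.9°) = 821.6 km.

822 km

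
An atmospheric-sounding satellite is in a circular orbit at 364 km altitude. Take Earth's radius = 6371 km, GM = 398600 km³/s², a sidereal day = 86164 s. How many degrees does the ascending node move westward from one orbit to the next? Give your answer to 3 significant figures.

Semi-major axis a = 6371 + 364 = 6735 km. Period T = 2π√(a³/μ) = 2π√(6735³/398600) = 5500.7 s = 91.68 min.
During one orbit Earth rotates (5500.7 / 86164) × 360° = 22.98°.

23.0°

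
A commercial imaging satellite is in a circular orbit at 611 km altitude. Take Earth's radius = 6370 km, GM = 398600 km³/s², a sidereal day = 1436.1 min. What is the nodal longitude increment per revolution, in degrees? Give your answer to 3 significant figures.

Semi-major axis a = 6370 + 611 = 6981 km. Period T = 2π√(a³/μ) = 2π√(6981³/398600) = 5804.8 s = 96.75 min.
During one orbit Earth rotates (5804.8 / 86166) × 360° = 24.25°.

24.3°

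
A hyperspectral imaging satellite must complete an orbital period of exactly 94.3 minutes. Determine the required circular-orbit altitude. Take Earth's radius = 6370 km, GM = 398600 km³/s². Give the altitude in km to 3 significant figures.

493 km

T = 94.3 min = 5658.0 s.
From T = 2π√(a³/μ): a = (μ T²/4π²)^(1/3) = (398600 × 5658.0² / 4π²)^(1/3) = 6863 km.
Altitude h = a − R = 6863 − 6370 = 493 km.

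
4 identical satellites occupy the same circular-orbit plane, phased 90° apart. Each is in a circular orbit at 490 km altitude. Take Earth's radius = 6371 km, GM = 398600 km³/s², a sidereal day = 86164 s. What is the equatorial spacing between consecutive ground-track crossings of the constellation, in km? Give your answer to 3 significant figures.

657 km

Semi-major axis a = 6371 + 490 = 6861 km. Period T = 2π√(a³/μ) = 2π√(6861³/398600) = 5655.8 s = 94.26 min.
Single-satellite node shift = (5655.8/86164) × 360° = 23.63°.
With 4 satellites evenly phased, successive equator crossings are 23.63/4 = 5.908° apart.
That is 5.908 × 111.2 = 657 km at the equator.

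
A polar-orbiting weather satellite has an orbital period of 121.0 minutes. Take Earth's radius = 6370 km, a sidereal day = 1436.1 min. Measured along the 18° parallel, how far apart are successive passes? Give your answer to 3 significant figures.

3210 km

T = 121.0 min = 7260.0 s.
Node shift per orbit = (7260.0/86166) × 360° = 30.33°.
Equatorial spacing = 30.33 × 111.2 km/° = 3372 km.
At 18° latitude, spacing = 3372 × cos(18°) = 3207 km.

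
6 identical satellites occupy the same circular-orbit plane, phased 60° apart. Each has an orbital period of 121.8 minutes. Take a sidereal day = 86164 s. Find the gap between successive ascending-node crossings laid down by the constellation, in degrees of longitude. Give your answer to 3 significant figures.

T = 121.8 min = 7308.0 s.
Single-satellite node shift = (7308.0/86164) × 360° = 30.53°.
With 6 satellites evenly phased, successive equator crossings are 30.53/6 = 5.089° apart.

5.09°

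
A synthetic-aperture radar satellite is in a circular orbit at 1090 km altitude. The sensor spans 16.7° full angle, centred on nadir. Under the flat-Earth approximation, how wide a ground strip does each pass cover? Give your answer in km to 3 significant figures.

320 km

Half-angle = 16.7°/2 = 8.35°.
Swath width ≈ 2h·tan(θ/2) = 2 × 1090 × tan(8.35°) = 320.0 km.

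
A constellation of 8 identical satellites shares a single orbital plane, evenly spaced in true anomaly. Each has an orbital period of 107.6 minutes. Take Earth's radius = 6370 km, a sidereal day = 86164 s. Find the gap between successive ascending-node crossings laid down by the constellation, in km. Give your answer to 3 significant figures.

375 km

T = 107.6 min = 6456.0 s.
Single-satellite node shift = (6456.0/86164) × 360° = 26.97°.
With 8 satellites evenly phased, successive equator crossings are 26.97/8 = 3.372° apart.
That is 3.372 × 111.2 = 375 km at the equator.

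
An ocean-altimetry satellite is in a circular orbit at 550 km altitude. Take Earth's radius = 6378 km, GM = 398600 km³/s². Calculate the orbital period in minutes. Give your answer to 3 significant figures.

95.6 min

Semi-major axis a = 6378 + 550 = 6928 km. Period T = 2π√(a³/μ) = 2π√(6928³/398600) = 5738.8 s = 95.65 min.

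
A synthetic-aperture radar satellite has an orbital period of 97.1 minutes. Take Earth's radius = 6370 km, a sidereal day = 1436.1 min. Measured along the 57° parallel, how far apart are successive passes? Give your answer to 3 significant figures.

T = 97.1 min = 5826.0 s.
Node shift per orbit = (5826.0/86166) × 360° = 24.34°.
Equatorial spacing = 24.34 × 111.2 km/° = 2706 km.
At 57° latitude, spacing = 2706 × cos(57°) = 1474 km.

1470 km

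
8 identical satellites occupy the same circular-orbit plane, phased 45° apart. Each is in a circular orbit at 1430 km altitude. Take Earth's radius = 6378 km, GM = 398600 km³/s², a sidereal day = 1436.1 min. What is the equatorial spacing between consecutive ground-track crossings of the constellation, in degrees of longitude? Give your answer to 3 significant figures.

3.59°

Semi-major axis a = 6378 + 1430 = 7808 km. Period T = 2π√(a³/μ) = 2π√(7808³/398600) = 6866.3 s = 114.44 min.
Single-satellite node shift = (6866.3/86166) × 360° = 28.69°.
With 8 satellites evenly phased, successive equator crossings are 28.69/8 = 3.586° apart.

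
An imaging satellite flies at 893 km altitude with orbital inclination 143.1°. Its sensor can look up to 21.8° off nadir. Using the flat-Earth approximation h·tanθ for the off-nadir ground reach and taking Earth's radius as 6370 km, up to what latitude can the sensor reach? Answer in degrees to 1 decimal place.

Retrograde orbit: the ground track reaches ±(180° − i) = ±(180 − 143.1) = ±36.9°.
Sensor half-swath on the ground ≈ 893·tan(21.8°) = 357 km = 3.21° of latitude.
Maximum observable latitude ≈ 36.9 + 3.21 = 40.1°.

40.1°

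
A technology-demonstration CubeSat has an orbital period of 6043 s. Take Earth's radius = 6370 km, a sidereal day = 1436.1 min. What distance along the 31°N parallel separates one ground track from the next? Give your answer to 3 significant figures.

Node shift per orbit = (6043.0/86166) × 360° = 25.25°.
Equatorial spacing = 25.25 × 111.2 km/° = 2807 km.
At 31° latitude, spacing = 2807 × cos(31°) = 2406 km.

2410 km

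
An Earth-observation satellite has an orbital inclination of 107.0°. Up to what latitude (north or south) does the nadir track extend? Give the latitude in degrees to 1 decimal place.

73.0°

Retrograde orbit: the ground track reaches ±(180° − i) = ±(180 − 107.0) = ±73.0°.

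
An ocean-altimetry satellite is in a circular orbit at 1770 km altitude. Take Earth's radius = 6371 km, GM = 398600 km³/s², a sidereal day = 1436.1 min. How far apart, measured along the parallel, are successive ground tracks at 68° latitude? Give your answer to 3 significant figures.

1270 km

Semi-major axis a = 6371 + 1770 = 8141 km. Period T = 2π√(a³/μ) = 2π√(8141³/398600) = 7310.2 s = 121.84 min.
Node shift per orbit = (7310.2/86166) × 360° = 30.54°.
Equatorial spacing = 30.54 × 111.2 km/° = 3396 km.
At 68° latitude, spacing = 3396 × cos(68°) = 1272 km.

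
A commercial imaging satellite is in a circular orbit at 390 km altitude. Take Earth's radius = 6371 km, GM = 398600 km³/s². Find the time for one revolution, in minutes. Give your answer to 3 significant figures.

92.2 min

Semi-major axis a = 6371 + 390 = 6761 km. Period T = 2π√(a³/μ) = 2π√(6761³/398600) = 5532.6 s = 92.21 min.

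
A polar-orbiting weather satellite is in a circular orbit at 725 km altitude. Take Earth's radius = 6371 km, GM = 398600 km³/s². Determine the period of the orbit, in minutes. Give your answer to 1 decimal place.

Semi-major axis a = 6371 + 725 = 7096 km. Period T = 2π√(a³/μ) = 2π√(7096³/398600) = 5948.8 s = 99.15 min.

99.1 min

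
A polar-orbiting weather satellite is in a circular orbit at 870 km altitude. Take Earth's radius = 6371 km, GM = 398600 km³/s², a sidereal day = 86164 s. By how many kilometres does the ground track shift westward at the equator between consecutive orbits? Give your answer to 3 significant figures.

2850 km

Semi-major axis a = 6371 + 870 = 7241 km. Period T = 2π√(a³/μ) = 2π√(7241³/398600) = 6132.1 s = 102.20 min.
During one orbit Earth rotates (6132.1 / 86164) × 360° = 25.62°.
At the equator that is 25.62° × (2π·6371/360) km/° = 25.62 × 111.2 = 2849 km.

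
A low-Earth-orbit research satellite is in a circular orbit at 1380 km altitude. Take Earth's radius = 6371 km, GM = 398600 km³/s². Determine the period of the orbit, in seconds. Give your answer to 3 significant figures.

Semi-major axis a = 6371 + 1380 = 7751 km. Period T = 2π√(a³/μ) = 2π√(7751³/398600) = 6791.2 s = 113.19 min.

6790 seconds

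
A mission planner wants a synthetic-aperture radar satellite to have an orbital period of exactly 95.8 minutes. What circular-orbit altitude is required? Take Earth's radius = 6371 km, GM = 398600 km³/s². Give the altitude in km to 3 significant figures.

564 km

T = 95.8 min = 5748.0 s.
From T = 2π√(a³/μ): a = (μ T²/4π²)^(1/3) = (398600 × 5748.0² / 4π²)^(1/3) = 6935 km.
Altitude h = a − R = 6935 − 6371 = 564 km.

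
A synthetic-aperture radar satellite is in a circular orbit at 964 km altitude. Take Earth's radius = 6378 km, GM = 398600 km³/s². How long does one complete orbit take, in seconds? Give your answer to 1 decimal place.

6260.8 seconds

Semi-major axis a = 6378 + 964 = 7342 km. Period T = 2π√(a³/μ) = 2π√(7342³/398600) = 6260.8 s = 104.35 min.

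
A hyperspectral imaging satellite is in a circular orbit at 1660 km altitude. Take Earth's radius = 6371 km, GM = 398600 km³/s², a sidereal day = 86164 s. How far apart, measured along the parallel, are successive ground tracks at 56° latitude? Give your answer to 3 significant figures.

1860 km

Semi-major axis a = 6371 + 1660 = 8031 km. Period T = 2π√(a³/μ) = 2π√(8031³/398600) = 7162.5 s = 119.38 min.
Node shift per orbit = (7162.5/86164) × 360° = 29.93°.
Equatorial spacing = 29.93 × 111.2 km/° = 3328 km.
At 56° latitude, spacing = 3328 × cos(56°) = 1861 km.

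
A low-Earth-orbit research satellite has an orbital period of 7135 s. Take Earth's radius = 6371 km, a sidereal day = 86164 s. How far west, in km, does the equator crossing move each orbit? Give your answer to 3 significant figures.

During one orbit Earth rotates (7135.0 / 86164) × 360° = 29.81°.
At the equator that is 29.81° × (2π·6371/360) km/° = 29.81 × 111.2 = 3315 km.

3310 km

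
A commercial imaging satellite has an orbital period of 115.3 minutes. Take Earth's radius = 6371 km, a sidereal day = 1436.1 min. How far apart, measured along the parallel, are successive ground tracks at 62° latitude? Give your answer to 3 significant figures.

T = 115.3 min = 6918.0 s.
Node shift per orbit = (6918.0/86166) × 360° = 28.90°.
Equatorial spacing = 28.90 × 111.2 km/° = 3214 km.
At 62° latitude, spacing = 3214 × cos(62°) = 1509 km.

1510 km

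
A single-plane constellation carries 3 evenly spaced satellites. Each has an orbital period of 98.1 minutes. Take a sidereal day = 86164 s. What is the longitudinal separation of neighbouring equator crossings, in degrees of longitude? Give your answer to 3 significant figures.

8.20°

T = 98.1 min = 5886.0 s.
Single-satellite node shift = (5886.0/86164) × 360° = 24.59°.
With 3 satellites evenly phased, successive equator crossings are 24.59/3 = 8.197° apart.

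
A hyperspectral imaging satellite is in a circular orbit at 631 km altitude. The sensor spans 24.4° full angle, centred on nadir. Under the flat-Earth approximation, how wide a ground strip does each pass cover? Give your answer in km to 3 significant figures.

Half-angle = 24.4°/2 = 12.2°.
Swath width ≈ 2h·tan(θ/2) = 2 × 631 × tan(12.2°) = 272.9 km.

273 km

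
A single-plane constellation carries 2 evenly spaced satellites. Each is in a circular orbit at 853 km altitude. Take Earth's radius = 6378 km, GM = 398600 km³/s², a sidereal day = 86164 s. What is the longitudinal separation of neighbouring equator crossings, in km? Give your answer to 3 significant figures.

Semi-major axis a = 6378 + 853 = 7231 km. Period T = 2π√(a³/μ) = 2π√(7231³/398600) = 6119.4 s = 101.99 min.
Single-satellite node shift = (6119.4/86164) × 360° = 25.57°.
With 2 satellites evenly phased, successive equator crossings are 25.57/2 = 12.784° apart.
That is 12.784 × 111.3 = 1423 km at the equator.

1420 km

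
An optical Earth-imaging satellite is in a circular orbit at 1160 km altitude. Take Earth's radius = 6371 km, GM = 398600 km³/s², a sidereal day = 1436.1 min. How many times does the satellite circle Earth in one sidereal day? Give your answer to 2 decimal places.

Semi-major axis a = 6371 + 1160 = 7531 km. Period T = 2π√(a³/μ) = 2π√(7531³/398600) = 6504.1 s = 108.40 min.
Orbits per sidereal day = 86166 / 6504.1 = 13.248.

13.25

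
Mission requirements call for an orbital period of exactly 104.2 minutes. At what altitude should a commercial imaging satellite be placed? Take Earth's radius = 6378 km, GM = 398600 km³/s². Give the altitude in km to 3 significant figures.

T = 104.2 min = 6252.0 s.
From T = 2π√(a³/μ): a = (μ T²/4π²)^(1/3) = (398600 × 6252.0² / 4π²)^(1/3) = 7335 km.
Altitude h = a − R = 7335 − 6378 = 957 km.

957 km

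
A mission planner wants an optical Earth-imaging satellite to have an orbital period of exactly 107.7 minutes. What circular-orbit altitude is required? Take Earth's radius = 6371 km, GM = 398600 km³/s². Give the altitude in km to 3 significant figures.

T = 107.7 min = 6462.0 s.
From T = 2π√(a³/μ): a = (μ T²/4π²)^(1/3) = (398600 × 6462.0² / 4π²)^(1/3) = 7498 km.
Altitude h = a − R = 7498 − 6371 = 1127 km.

1130 km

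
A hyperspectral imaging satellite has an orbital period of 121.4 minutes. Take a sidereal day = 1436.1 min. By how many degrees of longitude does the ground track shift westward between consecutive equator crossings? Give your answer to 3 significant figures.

T = 121.4 min = 7284.0 s.
During one orbit Earth rotates (7284.0 / 86166) × 360° = 30.43°.

30.4°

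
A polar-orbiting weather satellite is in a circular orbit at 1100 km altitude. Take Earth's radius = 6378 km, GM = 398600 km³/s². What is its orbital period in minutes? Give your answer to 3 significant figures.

Semi-major axis a = 6378 + 1100 = 7478 km. Period T = 2π√(a³/μ) = 2π√(7478³/398600) = 6435.6 s = 107.26 min.

107 min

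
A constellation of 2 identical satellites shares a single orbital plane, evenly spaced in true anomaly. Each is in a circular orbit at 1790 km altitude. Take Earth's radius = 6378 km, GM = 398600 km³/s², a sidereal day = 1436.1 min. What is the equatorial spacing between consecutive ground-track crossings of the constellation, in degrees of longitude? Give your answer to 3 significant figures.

Semi-major axis a = 6378 + 1790 = 8168 km. Period T = 2π√(a³/μ) = 2π√(8168³/398600) = 7346.6 s = 122.44 min.
Single-satellite node shift = (7346.6/86166) × 360° = 30.69°.
With 2 satellites evenly phased, successive equator crossings are 30.69/2 = 15.347° apart.

15.3°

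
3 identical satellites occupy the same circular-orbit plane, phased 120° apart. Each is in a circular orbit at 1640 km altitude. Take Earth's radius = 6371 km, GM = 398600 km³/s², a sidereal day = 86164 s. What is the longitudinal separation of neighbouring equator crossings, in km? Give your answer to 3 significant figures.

1110 km

Semi-major axis a = 6371 + 1640 = 8011 km. Period T = 2π√(a³/μ) = 2π√(8011³/398600) = 7135.8 s = 118.93 min.
Single-satellite node shift = (7135.8/86164) × 360° = 29.81°.
With 3 satellites evenly phased, successive equator crossings are 29.81/3 = 9.938° apart.
That is 9.938 × 111.2 = 1105 km at the equator.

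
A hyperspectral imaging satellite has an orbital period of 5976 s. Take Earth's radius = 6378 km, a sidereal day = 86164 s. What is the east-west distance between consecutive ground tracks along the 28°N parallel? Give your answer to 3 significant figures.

2450 km

Node shift per orbit = (5976.0/86164) × 360° = 24.97°.
Equatorial spacing = 24.97 × 111.3 km/° = 2779 km.
At 28° latitude, spacing = 2779 × cos(28°) = 2454 km.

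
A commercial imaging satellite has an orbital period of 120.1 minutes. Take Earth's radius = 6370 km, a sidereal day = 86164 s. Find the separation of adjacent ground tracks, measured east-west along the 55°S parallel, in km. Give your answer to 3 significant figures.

1920 km

T = 120.1 min = 7206.0 s.
Node shift per orbit = (7206.0/86164) × 360° = 30.11°.
Equatorial spacing = 30.11 × 111.2 km/° = 3347 km.
At 55° latitude, spacing = 3347 × cos(55°) = 1920 km.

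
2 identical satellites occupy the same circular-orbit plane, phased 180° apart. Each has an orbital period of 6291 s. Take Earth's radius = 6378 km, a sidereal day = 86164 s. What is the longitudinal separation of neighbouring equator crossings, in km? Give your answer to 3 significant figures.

Single-satellite node shift = (6291.0/86164) × 360° = 26.28°.
With 2 satellites evenly phased, successive equator crossings are 26.28/2 = 13.142° apart.
That is 13.142 × 111.3 = 1463 km at the equator.

1460 km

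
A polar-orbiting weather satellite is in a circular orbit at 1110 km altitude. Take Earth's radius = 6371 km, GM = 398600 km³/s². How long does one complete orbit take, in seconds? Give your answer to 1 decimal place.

Semi-major axis a = 6371 + 1110 = 7481 km. Period T = 2π√(a³/μ) = 2π√(7481³/398600) = 6439.5 s = 107.32 min.

6439.5 seconds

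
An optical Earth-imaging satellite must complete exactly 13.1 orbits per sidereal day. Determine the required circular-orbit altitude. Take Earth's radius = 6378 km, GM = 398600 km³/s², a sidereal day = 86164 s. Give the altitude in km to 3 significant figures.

1210 km

Required period T = 86164 / 13.1 = 6577.4 s.
From T = 2π√(a³/μ): a = (μ T²/4π²)^(1/3) = (398600 × 6577.4² / 4π²)^(1/3) = 7587 km.
Altitude h = a − R = 7587 − 6378 = 1209 km.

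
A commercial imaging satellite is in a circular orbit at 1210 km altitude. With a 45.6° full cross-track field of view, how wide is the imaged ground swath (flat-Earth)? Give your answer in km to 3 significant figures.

Half-angle = 45.6°/2 = 22.8°.
Swath width ≈ 2h·tan(θ/2) = 2 × 1210 × tan(22.8°) = 1017.3 km.

1020 km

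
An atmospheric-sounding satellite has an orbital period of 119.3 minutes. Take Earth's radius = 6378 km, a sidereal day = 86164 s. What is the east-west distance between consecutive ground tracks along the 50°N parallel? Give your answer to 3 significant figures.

T = 119.3 min = 7158.0 s.
Node shift per orbit = (7158.0/86164) × 360° = 29.91°.
Equatorial spacing = 29.91 × 111.3 km/° = 3329 km.
At 50° latitude, spacing = 3329 × cos(50°) = 2140 km.

2140 km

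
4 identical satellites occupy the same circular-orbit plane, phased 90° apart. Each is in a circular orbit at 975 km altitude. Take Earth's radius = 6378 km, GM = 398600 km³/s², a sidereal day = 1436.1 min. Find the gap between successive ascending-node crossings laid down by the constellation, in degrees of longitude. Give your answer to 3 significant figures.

6.55°

Semi-major axis a = 6378 + 975 = 7353 km. Period T = 2π√(a³/μ) = 2π√(7353³/398600) = 6274.9 s = 104.58 min.
Single-satellite node shift = (6274.9/86166) × 360° = 26.22°.
With 4 satellites evenly phased, successive equator crossings are 26.22/4 = 6.554° apart.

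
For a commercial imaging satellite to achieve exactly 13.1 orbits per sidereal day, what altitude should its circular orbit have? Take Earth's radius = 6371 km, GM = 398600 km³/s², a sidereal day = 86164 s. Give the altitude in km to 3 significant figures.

1220 km

Required period T = 86164 / 13.1 = 6577.4 s.
From T = 2π√(a³/μ): a = (μ T²/4π²)^(1/3) = (398600 × 6577.4² / 4π²)^(1/3) = 7587 km.
Altitude h = a − R = 7587 − 6371 = 1216 km.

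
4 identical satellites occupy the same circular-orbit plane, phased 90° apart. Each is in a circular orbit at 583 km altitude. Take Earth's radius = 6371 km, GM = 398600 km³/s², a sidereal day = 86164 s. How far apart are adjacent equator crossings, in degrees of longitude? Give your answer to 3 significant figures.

6.03°

Semi-major axis a = 6371 + 583 = 6954 km. Period T = 2π√(a³/μ) = 2π√(6954³/398600) = 5771.2 s = 96.19 min.
Single-satellite node shift = (5771.2/86164) × 360° = 24.11°.
With 4 satellites evenly phased, successive equator crossings are 24.11/4 = 6.028° apart.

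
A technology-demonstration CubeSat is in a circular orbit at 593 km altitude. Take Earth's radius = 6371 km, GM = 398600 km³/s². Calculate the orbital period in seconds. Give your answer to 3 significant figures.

Semi-major axis a = 6371 + 593 = 6964 km. Period T = 2π√(a³/μ) = 2π√(6964³/398600) = 5783.6 s = 96.39 min.

5780 seconds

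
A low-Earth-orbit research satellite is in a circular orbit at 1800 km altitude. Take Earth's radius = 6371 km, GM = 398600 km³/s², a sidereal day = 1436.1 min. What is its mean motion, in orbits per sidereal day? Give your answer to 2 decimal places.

11.72

Semi-major axis a = 6371 + 1800 = 8171 km. Period T = 2π√(a³/μ) = 2π√(8171³/398600) = 7350.6 s = 122.51 min.
Orbits per sidereal day = 86166 / 7350.6 = 11.722.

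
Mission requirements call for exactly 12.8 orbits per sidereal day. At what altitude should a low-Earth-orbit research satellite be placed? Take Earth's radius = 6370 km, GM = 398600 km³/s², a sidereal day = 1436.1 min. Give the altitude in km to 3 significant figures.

1340 km

Required period T = 86166 / 12.8 = 6731.7 s.
From T = 2π√(a³/μ): a = (μ T²/4π²)^(1/3) = (398600 × 6731.7² / 4π²)^(1/3) = 7706 km.
Altitude h = a − R = 7706 − 6370 = 1336 km.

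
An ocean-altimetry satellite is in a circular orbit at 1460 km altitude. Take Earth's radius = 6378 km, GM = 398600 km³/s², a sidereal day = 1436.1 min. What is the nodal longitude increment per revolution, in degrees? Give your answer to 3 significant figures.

Semi-major axis a = 6378 + 1460 = 7838 km. Period T = 2π√(a³/μ) = 2π√(7838³/398600) = 6905.9 s = 115.10 min.
During one orbit Earth rotates (6905.9 / 86166) × 360° = 28.85°.

28.9°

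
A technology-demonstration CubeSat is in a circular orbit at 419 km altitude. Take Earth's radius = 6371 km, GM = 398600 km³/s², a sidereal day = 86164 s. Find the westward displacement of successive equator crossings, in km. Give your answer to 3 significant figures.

Semi-major axis a = 6371 + 419 = 6790 km. Period T = 2π√(a³/μ) = 2π√(6790³/398600) = 5568.2 s = 92.80 min.
During one orbit Earth rotates (5568.2 / 86164) × 360° = 23.26°.
At the equator that is 23.26° × (2π·6371/360) km/° = 23.26 × 111.2 = 2587 km.

2590 km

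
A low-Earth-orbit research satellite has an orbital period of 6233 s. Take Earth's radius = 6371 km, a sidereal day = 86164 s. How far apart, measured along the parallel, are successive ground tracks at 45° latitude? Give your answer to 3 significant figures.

Node shift per orbit = (6233.0/86164) × 360° = 26.04°.
Equatorial spacing = 26.04 × 111.2 km/° = 2896 km.
At 45° latitude, spacing = 2896 × cos(45°) = 2048 km.

2050 km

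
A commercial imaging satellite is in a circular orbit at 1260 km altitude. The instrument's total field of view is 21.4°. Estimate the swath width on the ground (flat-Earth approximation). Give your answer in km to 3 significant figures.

476 km

Half-angle = 21.4°/2 = 10.7°.
Swath width ≈ 2h·tan(θ/2) = 2 × 1260 × tan(10.7°) = 476.2 km.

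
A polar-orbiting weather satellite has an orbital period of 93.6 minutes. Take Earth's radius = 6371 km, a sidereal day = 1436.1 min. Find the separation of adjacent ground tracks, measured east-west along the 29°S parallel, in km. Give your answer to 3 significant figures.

T = 93.6 min = 5616.0 s.
Node shift per orbit = (5616.0/86166) × 360° = 23.46°.
Equatorial spacing = 23.46 × 111.2 km/° = 2609 km.
At 29° latitude, spacing = 2609 × cos(29°) = 2282 km.

2280 km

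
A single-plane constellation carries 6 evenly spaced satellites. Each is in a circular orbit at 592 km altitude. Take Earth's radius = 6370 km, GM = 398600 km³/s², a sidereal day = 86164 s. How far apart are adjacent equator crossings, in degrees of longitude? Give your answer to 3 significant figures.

4.03°

Semi-major axis a = 6370 + 592 = 6962 km. Period T = 2π√(a³/μ) = 2π√(6962³/398600) = 5781.1 s = 96.35 min.
Single-satellite node shift = (5781.1/86164) × 360° = 24.15°.
With 6 satellites evenly phased, successive equator crossings are 24.15/6 = 4.026° apart.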